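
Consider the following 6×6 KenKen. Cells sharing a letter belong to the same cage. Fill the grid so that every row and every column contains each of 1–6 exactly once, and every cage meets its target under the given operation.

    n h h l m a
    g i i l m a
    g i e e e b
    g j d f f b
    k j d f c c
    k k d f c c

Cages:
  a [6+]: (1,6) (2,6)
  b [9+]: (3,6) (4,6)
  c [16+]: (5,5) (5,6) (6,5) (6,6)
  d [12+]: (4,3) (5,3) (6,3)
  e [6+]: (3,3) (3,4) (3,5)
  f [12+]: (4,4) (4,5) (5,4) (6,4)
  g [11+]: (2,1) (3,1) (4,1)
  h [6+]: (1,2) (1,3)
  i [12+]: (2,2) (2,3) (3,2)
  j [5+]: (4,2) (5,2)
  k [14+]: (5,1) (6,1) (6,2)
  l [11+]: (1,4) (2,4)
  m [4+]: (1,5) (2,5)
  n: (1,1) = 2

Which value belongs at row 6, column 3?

2

N is a freebie; hence (1,1) = 2.
Row 1 needs a 3, and only (1,5) is open for it.
3 is placed in column 5; hence (2,5) = 1.
1 is placed in column 5, leaving (3,5) = 2.
The only place for 4 in row 1 is (1,6).
Cage a's pair has sum 6, leaving (2,6) = 2.
In row 1, 6 can only go at (1,4), so (1,4) = 6.
Column 4 now contains 6, which forces (2,4) = 5.
Row 3 needs a 4, and only (3,1) is open for it.
Column 1 now contains 4, leaving (2,1) = 6.
The 3 cells of cage g must have sum 11, which forces (4,1) = 1.
The 3 cells of cage i must have sum 12, so (3,2) = 5.
Cage k needs sum 14, which forces (6,2) = 6.
Column 2 already has 5; hence (1,2) = 1.
The two cells of cage h must have sum 6, which forces (1,3) = 5.
The only place for 6 in row 3 is (3,6).
Column 6 now contains 6, which forces (4,6) = 3.
Cage c needs sum 16, which forces (5,5) = 6.
The 4 cells of cage c must have sum 16, which forces (6,5) = 4.
3 is placed in row 4, which forces (4,2) = 2.
Cage d needs sum 12, which forces (4,3) = 6.
Row 4 now contains 2, which forces (4,4) = 4.
Column 5 now contains 4, so (4,5) = 5.
Cage j's pair has sum 5, so (5,2) = 3.
The 3 cells of cage d must have sum 12; hence (5,3) = 4.
Row 6 now contains 4, so (6,3) = 2.
Row 6 already has 2, which forces (6,4) = 1.
Row 6 already has 1; hence (6,6) = 5.
3 is placed in column 2, which forces (2,2) = 4.
Column 3 already has 4, which forces (2,3) = 3.
The 3 cells of cage e must have sum 6, so (3,3) = 1.
1 is placed in column 4, leaving (3,4) = 3.
3 is placed in row 5, which forces (5,1) = 5.
1 is placed in column 4, leaving (5,4) = 2.
5 is placed in column 6, leaving (5,6) = 1.
Row 6 already has 5, which forces (6,1) = 3.
Completed grid: 2 1 5 6 3 4 / 6 4 3 5 1 2 / 4 5 1 3 2 6 / 1 2 6 4 5 3 / 5 3 4 2 6 1 / 3 6 2 1 4 5.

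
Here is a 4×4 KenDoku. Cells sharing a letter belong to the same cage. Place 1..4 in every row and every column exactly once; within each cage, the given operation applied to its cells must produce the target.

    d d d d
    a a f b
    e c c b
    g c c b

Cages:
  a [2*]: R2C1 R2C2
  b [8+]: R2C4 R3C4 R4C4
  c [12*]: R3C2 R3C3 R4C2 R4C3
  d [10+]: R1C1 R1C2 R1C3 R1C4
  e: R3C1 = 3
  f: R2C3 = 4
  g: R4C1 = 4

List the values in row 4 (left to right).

Cage f is given, leaving R2C3 = 4.
E is a freebie; hence R3C1 = 3.
G is a freebie, which forces R4C1 = 4.
The 3 cells of cage b must have sum 8, so R3C4 = 4.
Cage d has sum 10; hence R1C2 = 4.
In row 2, 3 can only go at R2C4, so R2C4 = 3.
The 4 cells of cage d must have sum 10; hence R1C3 = 3.
3 is placed in column 3, leaving R4C3 = 2.
3 is placed in column 4, leaving R4C4 = 1.
Cage d needs sum 10, leaving R1C1 = 1.
Column 4 already has 1; hence R1C4 = 2.
Column 1 already has 1, leaving R2C1 = 2.
Row 2 already has 2, so R2C2 = 1.
The 4 cells of cage c must have product 12, which forces R3C2 = 2.
2 is placed in column 3, leaving R3C3 = 1.
2 is placed in row 4, which forces R4C2 = 3.
Filled in: 1 4 3 2 / 2 1 4 3 / 3 2 1 4 / 4 3 2 1.

4 3 2 1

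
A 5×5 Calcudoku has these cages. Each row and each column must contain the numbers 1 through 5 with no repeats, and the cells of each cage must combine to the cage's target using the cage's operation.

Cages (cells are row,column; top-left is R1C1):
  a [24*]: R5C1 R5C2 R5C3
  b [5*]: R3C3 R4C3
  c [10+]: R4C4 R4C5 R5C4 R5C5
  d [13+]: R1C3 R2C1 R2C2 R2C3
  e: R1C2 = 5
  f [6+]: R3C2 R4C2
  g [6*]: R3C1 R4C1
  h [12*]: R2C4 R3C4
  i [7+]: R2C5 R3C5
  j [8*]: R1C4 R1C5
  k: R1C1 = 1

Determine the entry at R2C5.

2

Cage k is a single given cell; hence R1C1 = 1.
Cage e is a single given cell, which forces R1C2 = 5.
Row 1 needs a 3, and only R1C3 is open for it.
The only place for 1 in row 3 is R3C3.
Column 3 already has 1, so R4C3 = 5.
Cage d needs sum 13, which forces R2C1 = 5.
Row 2 needs a 1, and only R2C2 is open for it.
Cage d has sum 13, so R2C3 = 4.
4 is placed in row 2, which forces R2C4 = 3.
Row 2 now contains 3; hence R2C5 = 2.
3 is placed in column 4, so R3C4 = 4.
Column 3 now contains 4, so R5C3 = 2.
4 is placed in column 4, which forces R1C4 = 2.
Column 5 now contains 2, so R1C5 = 4.
Row 3 now contains 4, so R3C2 = 2.
Cage i's pair has sum 7, so R3C5 = 5.
Cage f needs two cells with sum 6, leaving R4C2 = 4.
Column 4 now contains 2, leaving R4C4 = 1.
Column 5 already has 4, which forces R4C5 = 3.
Column 2 now contains 4; hence R5C2 = 3.
Column 4 now contains 1, which forces R5C4 = 5.
Column 5 now contains 3, leaving R5C5 = 1.
Row 3 already has 2, leaving R3C1 = 3.
3 is placed in row 4, leaving R4C1 = 2.
3 is placed in row 5, which forces R5C1 = 4.
Filled in: 1 5 3 2 4 / 5 1 4 3 2 / 3 2 1 4 5 / 2 4 5 1 3 / 4 3 2 5 1.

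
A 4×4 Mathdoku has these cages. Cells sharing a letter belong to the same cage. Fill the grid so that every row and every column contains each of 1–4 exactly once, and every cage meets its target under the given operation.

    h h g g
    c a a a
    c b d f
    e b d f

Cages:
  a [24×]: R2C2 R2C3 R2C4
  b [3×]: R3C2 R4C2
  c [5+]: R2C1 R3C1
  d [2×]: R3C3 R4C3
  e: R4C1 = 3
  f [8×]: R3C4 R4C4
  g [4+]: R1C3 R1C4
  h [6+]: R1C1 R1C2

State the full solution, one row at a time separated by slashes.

2 4 3 1 / 1 2 4 3 / 4 3 1 2 / 3 1 2 4

Cage e is a single given cell, so R4C1 = 3.
3 is placed in row 4, which forces R4C2 = 1.
1 is placed in row 4; hence R4C3 = 2.
Row 4 now contains 2, which forces R4C4 = 4.
Column 2 already has 1, leaving R3C2 = 3.
2 is placed in column 3; hence R3C3 = 1.
4 is placed in column 4, which forces R3C4 = 2.
Column 3 now contains 1, so R1C3 = 3.
Cage g needs two cells with sum 4, which forces R1C4 = 1.
Cage c's pair has sum 5, leaving R2C1 = 1.
The 3 cells of cage a must have product 24, so R2C2 = 2.
The 3 cells of cage a must have product 24, so R2C3 = 4.
Column 4 now contains 2; hence R2C4 = 3.
Row 3 now contains 1; hence R3C1 = 4.
Column 1 already has 4, leaving R1C1 = 2.
Column 2 now contains 2, so R1C2 = 4.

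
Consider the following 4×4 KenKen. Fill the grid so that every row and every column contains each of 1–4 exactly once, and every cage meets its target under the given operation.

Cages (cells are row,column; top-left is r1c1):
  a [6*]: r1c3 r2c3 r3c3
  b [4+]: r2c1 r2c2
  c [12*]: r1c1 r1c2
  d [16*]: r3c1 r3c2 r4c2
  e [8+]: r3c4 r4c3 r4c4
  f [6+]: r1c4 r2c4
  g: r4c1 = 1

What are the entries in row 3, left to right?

Cage g is a single given cell, leaving r4c1 = 1.
Column 1 already has 1; hence r2c1 = 3.
The two cells of cage b must have sum 4; hence r2c2 = 1.
Row 2 now contains 1, which forces r2c3 = 2.
2 is placed in row 2, which forces r2c4 = 4.
Column 2 now contains 1, which forces r3c2 = 4.
Column 2 now contains 4; hence r4c2 = 2.
Row 4 already has 2, so r4c4 = 3.
Column 1 now contains 3, which forces r1c1 = 4.
Column 2 now contains 4; hence r1c2 = 3.
3 is placed in row 1, which forces r1c3 = 1.
Column 4 already has 4; hence r1c4 = 2.
Row 3 already has 4, leaving r3c1 = 2.
1 is placed in column 3; hence r3c3 = 3.
The 3 cells of cage e must have sum 8; hence r3c4 = 1.
3 is placed in row 4, which forces r4c3 = 4.
Filled in: 4 3 1 2 / 3 1 2 4 / 2 4 3 1 / 1 2 4 3.

2 4 3 1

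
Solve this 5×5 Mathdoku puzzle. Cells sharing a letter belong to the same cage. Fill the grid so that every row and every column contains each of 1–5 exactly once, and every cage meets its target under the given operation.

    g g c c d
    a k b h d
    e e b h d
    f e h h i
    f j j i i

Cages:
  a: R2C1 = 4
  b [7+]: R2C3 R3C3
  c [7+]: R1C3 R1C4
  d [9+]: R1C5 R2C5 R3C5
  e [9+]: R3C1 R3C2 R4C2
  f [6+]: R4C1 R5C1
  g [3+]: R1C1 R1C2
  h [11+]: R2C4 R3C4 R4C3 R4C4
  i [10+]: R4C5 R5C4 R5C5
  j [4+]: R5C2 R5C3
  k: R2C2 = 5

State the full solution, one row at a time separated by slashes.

A is a freebie, so R2C1 = 4.
Cage k is a single given cell; hence R2C2 = 5.
In column 1, 3 can only go at R3C1, so R3C1 = 3.
In column 1, 2 can only go at R1C1, so R1C1 = 2.
Row 1 already has 2, which forces R1C2 = 1.
Column 2 already has 1, which forces R5C2 = 3.
3 is placed in row 5; hence R5C3 = 1.
Cage f's pair has sum 6; hence R4C1 = 1.
Row 5 already has 1, leaving R5C1 = 5.
Cage i needs sum 10; hence R4C5 = 4.
Cage i has sum 10, leaving R5C4 = 4.
Cage i has sum 10, leaving R5C5 = 2.
Cage c's pair has sum 7; hence R1C3 = 4.
Column 4 already has 4, which forces R1C4 = 3.
Row 1 now contains 3; hence R1C5 = 5.
Cage e needs sum 9, so R3C2 = 4.
4 is placed in column 3, leaving R3C3 = 5.
Column 5 now contains 5, leaving R3C5 = 1.
Row 4 already has 4, so R4C2 = 2.
2 is placed in row 4, which forces R4C3 = 3.
2 is placed in row 4; hence R4C4 = 5.
Column 3 already has 3, which forces R2C3 = 2.
Cage h needs sum 11, which forces R2C4 = 1.
Column 5 now contains 1, so R2C5 = 3.
Row 3 now contains 1, leaving R3C4 = 2.

2 1 4 3 5 / 4 5 2 1 3 / 3 4 5 2 1 / 1 2 3 5 4 / 5 3 1 4 2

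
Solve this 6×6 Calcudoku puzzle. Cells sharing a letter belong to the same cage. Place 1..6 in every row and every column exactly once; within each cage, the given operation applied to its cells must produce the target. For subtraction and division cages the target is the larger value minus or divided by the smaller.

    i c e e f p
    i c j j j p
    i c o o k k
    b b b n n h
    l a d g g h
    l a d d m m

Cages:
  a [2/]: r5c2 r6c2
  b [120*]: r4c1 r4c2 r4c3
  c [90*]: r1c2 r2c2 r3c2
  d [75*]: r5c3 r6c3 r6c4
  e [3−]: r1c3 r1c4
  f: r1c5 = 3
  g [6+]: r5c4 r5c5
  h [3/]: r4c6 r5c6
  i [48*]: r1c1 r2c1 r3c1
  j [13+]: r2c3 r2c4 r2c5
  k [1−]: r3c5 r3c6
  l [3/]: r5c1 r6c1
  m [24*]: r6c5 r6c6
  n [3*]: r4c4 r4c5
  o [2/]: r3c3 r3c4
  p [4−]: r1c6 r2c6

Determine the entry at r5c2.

1

Cage f is a single given cell, which forces r1c5 = 3.
Column 5 already has 3, so r4c5 = 1.
Cage d needs product 75; hence r5c3 = 5.
Cage d needs product 75, leaving r6c3 = 3.
Cage d has product 75, so r6c4 = 5.
Row 4 now contains 1, which forces r4c4 = 3.
The 3 cells of cage j must have sum 13, so r2c5 = 5.
Row 2 needs a 1, and only r2c6 is open for it.
The two cells of cage p must have difference 4, so r1c6 = 5.
Column 6 now contains 5, so r3c6 = 3.
Row 1 now contains 5, leaving r1c2 = 6.
The 3 cells of cage c must have product 90; hence r2c2 = 3.
Cage c has product 90, so r3c2 = 5.
Column 2 already has 5, leaving r4c2 = 4.
4 is placed in row 4; hence r4c3 = 6.
Row 4 now contains 6; hence r4c6 = 2.
Column 6 now contains 2, so r5c6 = 6.
6 is placed in column 6, so r6c6 = 4.
Column 3 already has 6, leaving r2c3 = 2.
The 3 cells of cage j must have sum 13, so r2c4 = 6.
Row 4 now contains 6, leaving r4c1 = 5.
4 is placed in row 6, leaving r6c5 = 6.
Cage i needs product 48, which forces r1c1 = 2.
6 is placed in row 2, which forces r2c1 = 4.
The 3 cells of cage i must have product 48; hence r3c1 = 6.
Cage o needs two cells with quotient 2, so r3c4 = 2.
Row 3 now contains 2, leaving r3c5 = 4.
Cage l needs two cells with quotient 3, so r5c1 = 3.
2 is placed in column 4, which forces r5c4 = 4.
Column 5 already has 4, leaving r5c5 = 2.
Row 6 already has 6; hence r6c1 = 1.
Row 6 already has 1, leaving r6c2 = 2.
The two cells of cage e must have difference 3; hence r1c3 = 4.
Column 4 already has 4, so r1c4 = 1.
Row 3 now contains 4, which forces r3c3 = 1.
Row 5 already has 2, so r5c2 = 1.
The full grid is 2 6 4 1 3 5 / 4 3 2 6 5 1 / 6 5 1 2 4 3 / 5 4 6 3 1 2 / 3 1 5 4 2 6 / 1 2 3 5 6 4.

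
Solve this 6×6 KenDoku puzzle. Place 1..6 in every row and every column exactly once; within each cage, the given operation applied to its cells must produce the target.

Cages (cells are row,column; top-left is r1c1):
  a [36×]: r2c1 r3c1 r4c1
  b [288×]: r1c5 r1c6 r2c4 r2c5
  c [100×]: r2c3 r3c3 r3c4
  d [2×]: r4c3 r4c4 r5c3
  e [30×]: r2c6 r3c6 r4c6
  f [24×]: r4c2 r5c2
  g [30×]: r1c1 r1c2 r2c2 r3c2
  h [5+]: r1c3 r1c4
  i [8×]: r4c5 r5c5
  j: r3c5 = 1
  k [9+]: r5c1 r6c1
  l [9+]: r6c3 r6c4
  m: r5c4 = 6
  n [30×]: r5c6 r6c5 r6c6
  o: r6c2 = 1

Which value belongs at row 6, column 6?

2

The 3 cells of cage c must have product 100; hence r2c3 = 5.
The 3 cells of cage c must have product 100, leaving r3c3 = 4.
The 3 cells of cage c must have product 100; hence r3c4 = 5.
Cage j is given, which forces r3c5 = 1.
Cage d has product 2, so r4c3 = 2.
Cage d has product 2, which forces r4c4 = 1.
2 is placed in row 4; hence r4c5 = 4.
Cage d needs product 2, which forces r5c3 = 1.
Cage m is given, so r5c4 = 6.
Column 5 now contains 4, so r5c5 = 2.
Cage o is given; hence r6c2 = 1.
The 4 cells of cage g must have product 30, which forces r1c1 = 1.
Cage g needs product 30, which forces r1c2 = 5.
Column 3 now contains 1, which forces r1c3 = 3.
Cage h's pair has sum 5, leaving r1c4 = 2.
Row 1 now contains 3, so r1c5 = 6.
Cage b needs product 288; hence r1c6 = 4.
Cage b needs product 288, so r2c4 = 4.
6 is placed in column 5, which forces r2c5 = 3.
Row 4 already has 4; hence r4c2 = 6.
Cage e needs product 30, which forces r4c6 = 5.
Row 5 already has 6, leaving r5c2 = 4.
Column 6 already has 5, leaving r5c6 = 3.
Cage l's pair has sum 9, leaving r6c3 = 6.
The two cells of cage l must have sum 9; hence r6c4 = 3.
Column 5 already has 3, so r6c5 = 5.
Cage n has product 30, so r6c6 = 2.
Row 2 already has 3, so r2c2 = 2.
Column 6 now contains 2, so r2c6 = 1.
The 4 cells of cage g must have product 30; hence r3c2 = 3.
Column 6 now contains 2, so r3c6 = 6.
Row 4 already has 6, leaving r4c1 = 3.
Row 5 now contains 3, so r5c1 = 5.
Row 6 already has 5, which forces r6c1 = 4.
Row 2 now contains 2; hence r2c1 = 6.
Row 3 now contains 6, so r3c1 = 2.
The full grid is 1 5 3 2 6 4 / 6 2 5 4 3 1 / 2 3 4 5 1 6 / 3 6 2 1 4 5 / 5 4 1 6 2 3 / 4 1 6 3 5 2.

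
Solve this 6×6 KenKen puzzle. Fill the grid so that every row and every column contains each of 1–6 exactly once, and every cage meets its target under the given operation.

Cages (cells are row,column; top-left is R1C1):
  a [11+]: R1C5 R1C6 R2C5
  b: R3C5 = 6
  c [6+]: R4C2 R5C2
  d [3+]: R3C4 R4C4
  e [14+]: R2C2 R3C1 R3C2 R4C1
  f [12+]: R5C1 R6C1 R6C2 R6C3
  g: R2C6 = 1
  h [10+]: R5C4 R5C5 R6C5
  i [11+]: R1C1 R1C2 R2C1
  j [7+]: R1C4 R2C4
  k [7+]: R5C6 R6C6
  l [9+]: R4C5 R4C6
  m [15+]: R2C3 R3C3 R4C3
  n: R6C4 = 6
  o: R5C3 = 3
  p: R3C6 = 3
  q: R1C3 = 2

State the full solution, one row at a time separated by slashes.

Cage q is given; hence R1C3 = 2.
Cage g is a single given cell; hence R2C6 = 1.
Cage b is given, leaving R3C5 = 6.
Cage p is given, which forces R3C6 = 3.
O is a freebie, so R5C3 = 3.
Cage n is a single given cell, which forces R6C4 = 6.
Row 5 needs a 6, and only R5C1 is open for it.
The 4 cells of cage f must have sum 12, so R6C3 = 1.
In row 6, 4 can only go at R6C5, so R6C5 = 4.
Row 6 needs a 5, and only R6C6 is open for it.
The 3 cells of cage a must have sum 11, so R2C5 = 2.
5 is placed in column 6; hence R5C6 = 2.
The only place for 1 in row 1 is R1C1.
In row 5, 4 can only go at R5C2, so R5C2 = 4.
Cage c's pair has sum 6, so R4C2 = 2.
2 is placed in row 4, which forces R4C4 = 1.
1 is placed in column 4, leaving R5C4 = 5.
Row 5 now contains 5, so R5C5 = 1.
Column 2 now contains 2, which forces R6C2 = 3.
The 4 cells of cage e must have sum 14, so R3C2 = 1.
1 is placed in column 4, which forces R3C4 = 2.
Row 6 already has 3, which forces R6C1 = 2.
The 4 cells of cage e must have sum 14; hence R4C1 = 3.
Row 4 now contains 3, so R4C5 = 5.
5 is placed in column 5, so R1C5 = 3.
The 3 cells of cage a must have sum 11, which forces R1C6 = 6.
The two cells of cage l must have sum 9, which forces R4C6 = 4.
Row 1 already has 6, which forces R1C2 = 5.
3 is placed in row 1, so R1C4 = 4.
The 3 cells of cage i must have sum 11, so R2C1 = 5.
Column 2 already has 5, which forces R2C2 = 6.
Row 2 now contains 5, which forces R2C3 = 4.
The two cells of cage j must have sum 7, which forces R2C4 = 3.
5 is placed in column 1, leaving R3C1 = 4.
4 is placed in column 3, which forces R3C3 = 5.
Row 4 already has 4, which forces R4C3 = 6.

1 5 2 4 3 6 / 5 6 4 3 2 1 / 4 1 5 2 6 3 / 3 2 6 1 5 4 / 6 4 3 5 1 2 / 2 3 1 6 4 5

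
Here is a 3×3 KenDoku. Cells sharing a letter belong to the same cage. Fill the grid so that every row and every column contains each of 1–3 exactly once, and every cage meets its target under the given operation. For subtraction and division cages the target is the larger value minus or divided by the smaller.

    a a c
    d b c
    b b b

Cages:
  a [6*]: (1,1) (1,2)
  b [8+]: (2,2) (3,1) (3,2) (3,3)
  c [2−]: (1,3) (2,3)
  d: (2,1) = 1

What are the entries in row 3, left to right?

Cage d is given; hence (2,1) = 1.
Cage b needs sum 8; hence (2,2) = 2.
Row 2 already has 1, so (2,3) = 3.
Cage a needs two cells with product 6; hence (1,1) = 2.
Column 2 already has 2, leaving (1,2) = 3.
Column 3 now contains 3, so (1,3) = 1.
2 is placed in column 1, leaving (3,1) = 3.
3 is placed in column 2, leaving (3,2) = 1.
1 is placed in column 3, which forces (3,3) = 2.
Completed grid: 2 3 1 / 1 2 3 / 3 1 2.

3 1 2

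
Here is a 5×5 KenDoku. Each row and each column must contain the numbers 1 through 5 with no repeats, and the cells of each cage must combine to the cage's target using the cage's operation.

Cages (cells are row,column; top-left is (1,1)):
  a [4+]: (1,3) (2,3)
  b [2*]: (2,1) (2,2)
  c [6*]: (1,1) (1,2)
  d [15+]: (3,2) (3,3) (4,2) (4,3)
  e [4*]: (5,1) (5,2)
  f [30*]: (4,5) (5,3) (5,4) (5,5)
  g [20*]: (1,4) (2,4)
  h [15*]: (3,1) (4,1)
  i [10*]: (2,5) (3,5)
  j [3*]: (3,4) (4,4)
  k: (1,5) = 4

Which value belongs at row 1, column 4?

5

Cage k is given, so (1,5) = 4.
Row 1 now contains 4, leaving (1,4) = 5.
Cage g needs two cells with product 20, leaving (2,4) = 4.
Row 1 needs a 1, and only (1,3) is open for it.
Column 3 now contains 1; hence (2,3) = 3.
Row 2 needs a 5, and only (2,5) is open for it.
Column 5 already has 5, leaving (3,5) = 2.
Cage f needs product 30, leaving (5,3) = 5.
Cage d needs sum 15, leaving (3,2) = 5.
5 is placed in column 3, so (3,3) = 4.
Cage d needs sum 15, leaving (4,2) = 4.
Cage d needs sum 15, so (4,3) = 2.
4 is placed in column 2; hence (5,2) = 1.
Cage f needs product 30, which forces (5,4) = 2.
Row 5 now contains 1, so (5,5) = 3.
The two cells of cage b must have product 2, so (2,1) = 1.
Column 2 already has 1, leaving (2,2) = 2.
Row 3 already has 5, so (3,1) = 3.
3 is placed in row 3; hence (3,4) = 1.
The two cells of cage h must have product 15, leaving (4,1) = 5.
1 is placed in column 4, which forces (4,4) = 3.
3 is placed in column 5; hence (4,5) = 1.
Row 5 now contains 1, so (5,1) = 4.
Column 1 already has 3, leaving (1,1) = 2.
Column 2 now contains 2, so (1,2) = 3.
Completed grid: 2 3 1 5 4 / 1 2 3 4 5 / 3 5 4 1 2 / 5 4 2 3 1 / 4 1 5 2 3.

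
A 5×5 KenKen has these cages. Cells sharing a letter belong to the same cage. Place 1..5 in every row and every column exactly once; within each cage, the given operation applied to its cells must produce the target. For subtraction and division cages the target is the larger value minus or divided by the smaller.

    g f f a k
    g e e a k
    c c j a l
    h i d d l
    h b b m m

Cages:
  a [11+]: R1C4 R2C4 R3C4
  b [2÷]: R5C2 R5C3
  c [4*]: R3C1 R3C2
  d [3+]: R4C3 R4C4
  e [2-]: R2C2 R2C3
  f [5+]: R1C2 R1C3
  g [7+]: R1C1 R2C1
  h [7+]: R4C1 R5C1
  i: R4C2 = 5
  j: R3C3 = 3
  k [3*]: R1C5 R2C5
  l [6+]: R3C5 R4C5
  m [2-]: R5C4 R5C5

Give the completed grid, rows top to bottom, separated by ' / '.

5 1 4 2 3 / 2 3 5 4 1 / 1 4 3 5 2 / 3 5 2 1 4 / 4 2 1 3 5

J is a freebie, so R3C3 = 3.
Cage i is a single given cell, leaving R4C2 = 5.
Row 4 needs a 3, and only R4C1 is open for it.
Cage h needs two cells with sum 7, which forces R5C1 = 4.
4 is placed in column 1, which forces R3C1 = 1.
Cage c's pair has product 4, leaving R3C2 = 4.
The only place for 4 in row 4 is R4C5.
Cage l needs two cells with sum 6; hence R3C5 = 2.
Row 3 now contains 2; hence R3C4 = 5.
Row 1 needs a 5, and only R1C1 is open for it.
Column 1 already has 5; hence R2C1 = 2.
Row 2 now contains 2, leaving R2C2 = 3.
Row 2 now contains 2, which forces R2C4 = 4.
3 is placed in row 2; hence R2C5 = 1.
3 is placed in column 2, leaving R1C2 = 1.
Cage f's pair has sum 5, which forces R1C3 = 4.
4 is placed in column 4, leaving R1C4 = 2.
Column 5 already has 1, leaving R1C5 = 3.
Row 2 already has 1; hence R2C3 = 5.
2 is placed in column 4; hence R4C4 = 1.
1 is placed in column 2, which forces R5C2 = 2.
Row 5 now contains 2, which forces R5C3 = 1.
1 is placed in column 4, which forces R5C4 = 3.
Column 5 now contains 3, which forces R5C5 = 5.
1 is placed in row 4, so R4C3 = 2.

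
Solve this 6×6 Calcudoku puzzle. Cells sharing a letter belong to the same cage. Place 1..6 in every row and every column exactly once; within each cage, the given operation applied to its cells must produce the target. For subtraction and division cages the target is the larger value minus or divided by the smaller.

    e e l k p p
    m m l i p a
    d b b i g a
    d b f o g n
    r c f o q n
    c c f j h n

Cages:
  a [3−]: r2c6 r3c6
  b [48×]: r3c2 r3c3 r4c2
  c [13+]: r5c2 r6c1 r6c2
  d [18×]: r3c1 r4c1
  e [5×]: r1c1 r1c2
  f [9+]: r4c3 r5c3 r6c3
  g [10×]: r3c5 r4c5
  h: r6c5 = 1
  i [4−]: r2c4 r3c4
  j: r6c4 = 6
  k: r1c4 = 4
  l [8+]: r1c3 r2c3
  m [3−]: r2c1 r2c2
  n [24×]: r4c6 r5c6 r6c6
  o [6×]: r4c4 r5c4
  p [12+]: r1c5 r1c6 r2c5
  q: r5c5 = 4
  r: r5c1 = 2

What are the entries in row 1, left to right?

Cage k is given; hence r1c4 = 4.
R is a freebie, leaving r5c1 = 2.
Cage q is given, leaving r5c5 = 4.
J is a freebie, which forces r6c4 = 6.
Cage h is given, which forces r6c5 = 1.
Cage o needs two cells with product 6, so r4c4 = 2.
Row 4 already has 2, which forces r4c5 = 5.
Cage o's pair has product 6, leaving r5c4 = 3.
Cage p has sum 12, so r1c5 = 6.
Cage p has sum 12, so r1c6 = 3.
Cage p needs sum 12, leaving r2c5 = 3.
Column 5 already has 5, leaving r3c5 = 2.
Cage n needs product 24; hence r6c6 = 4.
Cage l's pair has sum 8, so r1c3 = 2.
The two cells of cage l must have sum 8; hence r2c3 = 6.
Cage a's pair has difference 3, leaving r2c6 = 2.
Cage b has product 48, which forces r3c2 = 3.
Cage b needs product 48, leaving r3c3 = 4.
Cage a needs two cells with difference 3, which forces r3c6 = 5.
The 3 cells of cage b must have product 48, which forces r4c2 = 4.
Cage c needs sum 13, so r6c1 = 5.
3 is placed in column 2; hence r6c2 = 2.
Row 6 now contains 5, leaving r6c3 = 3.
Column 1 already has 5; hence r1c1 = 1.
Cage e's pair has product 5, so r1c2 = 5.
Cage m needs two cells with difference 3; hence r2c1 = 4.
Column 2 already has 4, leaving r2c2 = 1.
The two cells of cage i must have difference 4; hence r2c4 = 5.
Row 3 already has 3, leaving r3c1 = 6.
5 is placed in row 3, leaving r3c4 = 1.
Cage d's pair has product 18, leaving r4c1 = 3.
Column 3 now contains 3, so r4c3 = 1.
Row 4 already has 1, so r4c6 = 6.
The 3 cells of cage c must have sum 13; hence r5c2 = 6.
Cage f has sum 9, which forces r5c3 = 5.
6 is placed in column 6, leaving r5c6 = 1.
Filled in: 1 5 2 4 6 3 / 4 1 6 5 3 2 / 6 3 4 1 2 5 / 3 4 1 2 5 6 / 2 6 5 3 4 1 / 5 2 3 6 1 4.

1 5 2 4 6 3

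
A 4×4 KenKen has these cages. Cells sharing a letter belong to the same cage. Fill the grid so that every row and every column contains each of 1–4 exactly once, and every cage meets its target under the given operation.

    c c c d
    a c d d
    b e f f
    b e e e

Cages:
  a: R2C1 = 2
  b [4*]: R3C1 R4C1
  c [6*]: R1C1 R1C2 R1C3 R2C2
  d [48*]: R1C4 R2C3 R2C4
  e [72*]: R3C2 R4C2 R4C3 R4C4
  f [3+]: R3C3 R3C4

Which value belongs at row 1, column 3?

The 3 cells of cage d must have product 48, leaving R1C4 = 4.
Cage a is given, so R2C1 = 2.
The 4 cells of cage c must have product 6, leaving R2C2 = 1.
The 3 cells of cage d must have product 48; hence R2C3 = 4.
Cage d has product 48, leaving R2C4 = 3.
Cage e has product 72; hence R3C2 = 3.
Column 4 already has 3, which forces R4C4 = 2.
Column 2 now contains 3, which forces R1C2 = 2.
Cage f's pair has sum 3, which forces R3C3 = 2.
Column 4 already has 2, which forces R3C4 = 1.
2 is placed in row 4, leaving R4C2 = 4.
2 is placed in row 4, which forces R4C3 = 3.
Cage c has product 6; hence R1C1 = 3.
3 is placed in column 3, so R1C3 = 1.
Row 3 already has 1; hence R3C1 = 4.
Row 4 already has 4; hence R4C1 = 1.
Filled in: 3 2 1 4 / 2 1 4 3 / 4 3 2 1 / 1 4 3 2.

1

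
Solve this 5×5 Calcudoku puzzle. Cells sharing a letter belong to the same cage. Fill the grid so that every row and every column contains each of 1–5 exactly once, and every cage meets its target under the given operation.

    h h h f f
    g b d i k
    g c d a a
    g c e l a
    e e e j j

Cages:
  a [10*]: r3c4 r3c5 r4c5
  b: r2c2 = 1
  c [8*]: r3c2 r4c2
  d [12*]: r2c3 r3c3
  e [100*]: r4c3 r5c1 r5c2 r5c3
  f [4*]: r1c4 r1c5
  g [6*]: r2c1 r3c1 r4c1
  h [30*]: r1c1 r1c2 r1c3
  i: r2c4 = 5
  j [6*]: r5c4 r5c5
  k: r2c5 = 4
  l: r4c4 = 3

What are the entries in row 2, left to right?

2 1 3 5 4

B is a freebie, which forces r2c2 = 1.
Cage i is a single given cell, which forces r2c4 = 5.
Cage k is a single given cell, which forces r2c5 = 4.
Cage e needs product 100, so r4c3 = 5.
Cage l is given, so r4c4 = 3.
3 is placed in column 4, which forces r5c4 = 2.
Row 5 now contains 2, which forces r5c5 = 3.
The two cells of cage f must have product 4, so r1c4 = 4.
4 is placed in column 5, leaving r1c5 = 1.
4 is placed in row 2, which forces r2c3 = 3.
The two cells of cage d must have product 12, which forces r3c3 = 4.
Column 4 now contains 2, so r3c4 = 1.
The 3 cells of cage a must have product 10, so r3c5 = 5.
The 3 cells of cage a must have product 10, leaving r4c5 = 2.
4 is placed in column 3, which forces r5c3 = 1.
Column 3 now contains 3, so r1c3 = 2.
3 is placed in row 2, so r2c1 = 2.
The 3 cells of cage g must have product 6, leaving r3c1 = 3.
Row 3 already has 4, which forces r3c2 = 2.
2 is placed in row 4; hence r4c1 = 1.
2 is placed in row 4, which forces r4c2 = 4.
Column 2 already has 4, leaving r5c2 = 5.
Column 1 already has 3, so r1c1 = 5.
5 is placed in column 2, which forces r1c2 = 3.
Row 5 already has 5, so r5c1 = 4.
The full grid is 5 3 2 4 1 / 2 1 3 5 4 / 3 2 4 1 5 / 1 4 5 3 2 / 4 5 1 2 3.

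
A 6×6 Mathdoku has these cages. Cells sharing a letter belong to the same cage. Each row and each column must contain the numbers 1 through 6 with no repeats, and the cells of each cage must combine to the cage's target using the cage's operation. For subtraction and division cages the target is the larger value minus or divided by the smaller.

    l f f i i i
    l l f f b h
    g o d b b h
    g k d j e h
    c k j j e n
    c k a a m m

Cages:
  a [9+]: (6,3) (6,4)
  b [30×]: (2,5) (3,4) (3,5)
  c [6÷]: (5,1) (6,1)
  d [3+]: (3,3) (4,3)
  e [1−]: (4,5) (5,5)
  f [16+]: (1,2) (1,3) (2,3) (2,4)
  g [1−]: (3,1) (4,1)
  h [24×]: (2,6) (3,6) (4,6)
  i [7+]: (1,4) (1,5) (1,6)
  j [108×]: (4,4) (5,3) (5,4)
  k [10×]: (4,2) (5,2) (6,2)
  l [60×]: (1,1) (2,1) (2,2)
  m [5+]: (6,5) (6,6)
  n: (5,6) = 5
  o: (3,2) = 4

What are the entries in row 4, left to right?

2 5 1 6 3 4

Cage o is a single given cell, leaving (3,2) = 4.
Cage j has product 108, leaving (4,4) = 6.
The 3 cells of cage j must have product 108, leaving (5,3) = 6.
Cage j needs product 108; hence (5,4) = 3.
Cage n is a single given cell, so (5,6) = 5.
Row 5 now contains 6, leaving (5,1) = 1.
Row 5 now contains 1, leaving (5,2) = 2.
Row 5 already has 2, so (5,5) = 4.
The two cells of cage c must have quotient 6, leaving (6,1) = 6.
Row 1 needs a 6, and only (1,2) is open for it.
Column 2 needs a 3, and only (2,2) is open for it.
The only place for 3 in row 1 is (1,3).
The only place for 5 in row 1 is (1,1).
Column 1 now contains 5, so (2,1) = 4.
The 3 cells of cage h must have product 24, leaving (4,6) = 4.
Cage i has sum 7, so (1,4) = 4.
4 is placed in column 4, leaving (6,4) = 5.
The 4 cells of cage f must have sum 16, which forces (2,3) = 5.
5 is placed in column 4; hence (2,4) = 2.
5 is placed in row 2, which forces (2,5) = 6.
Row 2 already has 6, so (2,6) = 1.
Column 4 already has 2; hence (3,4) = 1.
Cage k needs product 10, leaving (4,2) = 5.
5 is placed in row 4, so (4,5) = 3.
5 is placed in row 6, which forces (6,2) = 1.
5 is placed in row 6, which forces (6,3) = 4.
Column 5 already has 3, which forces (6,5) = 2.
2 is placed in row 6, so (6,6) = 3.
Column 5 now contains 2, which forces (1,5) = 1.
Column 6 already has 1; hence (1,6) = 2.
Cage g needs two cells with difference 1; hence (3,1) = 3.
Row 3 now contains 1, so (3,3) = 2.
Column 5 already has 3, which forces (3,5) = 5.
3 is placed in column 6, so (3,6) = 6.
3 is placed in row 4, which forces (4,1) = 2.
The two cells of cage d must have sum 3, so (4,3) = 1.
Completed grid: 5 6 3 4 1 2 / 4 3 5 2 6 1 / 3 4 2 1 5 6 / 2 5 1 6 3 4 / 1 2 6 3 4 5 / 6 1 4 5 2 3.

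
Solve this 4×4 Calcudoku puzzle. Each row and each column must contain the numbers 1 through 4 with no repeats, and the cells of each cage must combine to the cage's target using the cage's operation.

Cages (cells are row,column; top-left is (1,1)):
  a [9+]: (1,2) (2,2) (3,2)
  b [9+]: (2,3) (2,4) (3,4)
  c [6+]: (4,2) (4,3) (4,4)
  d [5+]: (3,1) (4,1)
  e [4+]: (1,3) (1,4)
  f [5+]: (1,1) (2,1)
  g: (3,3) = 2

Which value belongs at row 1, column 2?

4

Cage g is a single given cell, so (3,3) = 2.
Row 3 needs a 1, and only (3,1) is open for it.
Cage d's pair has sum 5, leaving (4,1) = 4.
Row 1 needs a 4, and only (1,2) is open for it.
Cage a needs sum 9, which forces (2,2) = 2.
Row 2 now contains 2, which forces (2,4) = 1.
Column 2 already has 4, leaving (3,2) = 3.
Row 3 now contains 3; hence (3,4) = 4.
Column 2 now contains 3; hence (4,2) = 1.
Row 4 now contains 1, which forces (4,3) = 3.
Row 4 now contains 3; hence (4,4) = 2.
Cage f needs two cells with sum 5, so (1,1) = 2.
Column 3 now contains 3, which forces (1,3) = 1.
1 is placed in column 4, so (1,4) = 3.
Row 2 now contains 2, which forces (2,1) = 3.
Column 3 now contains 3, so (2,3) = 4.
Filled in: 2 4 1 3 / 3 2 4 1 / 1 3 2 4 / 4 1 3 2.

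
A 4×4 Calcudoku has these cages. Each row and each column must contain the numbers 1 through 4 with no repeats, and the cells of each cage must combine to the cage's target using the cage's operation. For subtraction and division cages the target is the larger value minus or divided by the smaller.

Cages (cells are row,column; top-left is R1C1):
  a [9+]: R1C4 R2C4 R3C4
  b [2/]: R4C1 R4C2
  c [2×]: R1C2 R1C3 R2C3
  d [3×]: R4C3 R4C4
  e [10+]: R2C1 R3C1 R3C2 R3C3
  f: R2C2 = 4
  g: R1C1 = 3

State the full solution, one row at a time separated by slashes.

G is a freebie, which forces R1C1 = 3.
Cage c has product 2, which forces R1C2 = 1.
The 3 cells of cage c must have product 2; hence R1C3 = 2.
2 is placed in row 1, leaving R1C4 = 4.
F is a freebie; hence R2C2 = 4.
Cage c needs product 2, which forces R2C3 = 1.
Column 2 already has 4, leaving R4C2 = 2.
Column 3 now contains 1; hence R4C3 = 3.
Row 4 already has 3; hence R4C4 = 1.
Row 2 already has 1; hence R2C1 = 2.
Row 2 now contains 2; hence R2C4 = 3.
Cage e needs sum 10, so R3C1 = 1.
2 is placed in column 2, leaving R3C2 = 3.
Column 3 already has 3; hence R3C3 = 4.
3 is placed in column 4, which forces R3C4 = 2.
Row 4 now contains 1, so R4C1 = 4.

3 1 2 4 / 2 4 1 3 / 1 3 4 2 / 4 2 3 1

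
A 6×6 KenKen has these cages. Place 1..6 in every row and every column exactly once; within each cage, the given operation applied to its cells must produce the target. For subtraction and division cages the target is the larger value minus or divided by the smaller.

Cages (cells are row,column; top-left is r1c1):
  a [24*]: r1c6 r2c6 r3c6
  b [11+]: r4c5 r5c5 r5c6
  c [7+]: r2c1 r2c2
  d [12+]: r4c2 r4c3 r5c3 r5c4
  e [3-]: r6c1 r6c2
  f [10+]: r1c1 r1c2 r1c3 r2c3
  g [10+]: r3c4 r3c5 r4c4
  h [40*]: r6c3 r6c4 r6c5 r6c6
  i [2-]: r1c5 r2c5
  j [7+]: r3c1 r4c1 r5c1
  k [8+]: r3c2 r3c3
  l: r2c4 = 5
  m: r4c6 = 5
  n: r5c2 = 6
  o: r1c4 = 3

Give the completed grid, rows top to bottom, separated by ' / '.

Cage o is a single given cell, so r1c4 = 3.
L is a freebie, leaving r2c4 = 5.
M is a freebie, which forces r4c6 = 5.
Cage n is given, which forces r5c2 = 6.
The only place for 3 in row 6 is r6c2.
Cage e's pair has difference 3, leaving r6c1 = 6.
Column 1 now contains 6, leaving r2c1 = 3.
The two cells of cage c must have sum 7, so r2c2 = 4.
The two cells of cage i must have difference 2; hence r1c5 = 4.
The 3 cells of cage a must have product 24, which forces r3c6 = 4.
The only place for 5 in column 1 is r1c1.
Cage f needs sum 10; hence r1c2 = 2.
The 4 cells of cage f must have sum 10, leaving r1c3 = 1.
1 is placed in row 1, so r1c6 = 6.
Cage f has sum 10; hence r2c3 = 2.
Row 2 already has 2; hence r2c5 = 6.
Column 6 already has 6; hence r2c6 = 1.
Column 2 now contains 2, so r3c2 = 5.
Column 2 now contains 2, leaving r4c2 = 1.
Column 5 already has 6, which forces r4c5 = 3.
1 is placed in column 6; hence r6c6 = 2.
Cage k needs two cells with sum 8, which forces r3c3 = 3.
Cage g needs sum 10, which forces r3c4 = 6.
3 is placed in column 5, leaving r3c5 = 2.
Cage g needs sum 10; hence r4c4 = 2.
The 3 cells of cage b must have sum 11, so r5c5 = 5.
2 is placed in column 6, which forces r5c6 = 3.
Column 5 now contains 5; hence r6c5 = 1.
2 is placed in row 3, which forces r3c1 = 1.
2 is placed in row 4, so r4c1 = 4.
Cage d has sum 12, which forces r4c3 = 6.
The 3 cells of cage j must have sum 7, so r5c1 = 2.
Row 5 now contains 5, leaving r5c3 = 4.
Cage d has sum 12, which forces r5c4 = 1.
The 4 cells of cage h must have product 40, leaving r6c3 = 5.
Row 6 already has 1; hence r6c4 = 4.

5 2 1 3 4 6 / 3 4 2 5 6 1 / 1 5 3 6 2 4 / 4 1 6 2 3 5 / 2 6 4 1 5 3 / 6 3 5 4 1 2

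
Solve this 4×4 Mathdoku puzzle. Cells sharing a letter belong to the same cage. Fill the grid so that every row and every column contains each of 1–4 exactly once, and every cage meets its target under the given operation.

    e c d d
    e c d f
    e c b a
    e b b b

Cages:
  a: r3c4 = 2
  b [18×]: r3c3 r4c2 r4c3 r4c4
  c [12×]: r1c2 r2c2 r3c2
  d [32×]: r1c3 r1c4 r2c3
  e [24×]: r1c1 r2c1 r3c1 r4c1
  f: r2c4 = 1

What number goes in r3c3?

Cage d needs product 32, leaving r1c3 = 2.
Cage d needs product 32, so r1c4 = 4.
Cage d needs product 32, so r2c3 = 4.
F is a freebie, so r2c4 = 1.
Cage b has product 18, leaving r3c3 = 3.
A is a freebie, leaving r3c4 = 2.
Column 3 now contains 2, so r4c3 = 1.
2 is placed in column 4, so r4c4 = 3.
Cage c has product 12, which forces r1c2 = 1.
Row 2 already has 1, which forces r2c2 = 3.
Cage c has product 12, so r3c2 = 4.
Row 4 already has 3; hence r4c2 = 2.
Row 1 already has 1, so r1c1 = 3.
Row 2 now contains 3, leaving r2c1 = 2.
4 is placed in row 3, which forces r3c1 = 1.
Row 4 already has 2; hence r4c1 = 4.
Completed grid: 3 1 2 4 / 2 3 4 1 / 1 4 3 2 / 4 2 1 3.

3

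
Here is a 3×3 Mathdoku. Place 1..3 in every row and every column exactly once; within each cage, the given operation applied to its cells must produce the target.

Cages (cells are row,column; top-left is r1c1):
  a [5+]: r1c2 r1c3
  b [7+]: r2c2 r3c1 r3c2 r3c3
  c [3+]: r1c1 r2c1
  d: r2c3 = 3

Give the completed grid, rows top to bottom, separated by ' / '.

Cage b needs sum 7, leaving r2c2 = 1.
Cage d is given, so r2c3 = 3.
Cage c's pair has sum 3, so r1c1 = 1.
The two cells of cage a must have sum 5, so r1c2 = 3.
Column 3 already has 3, leaving r1c3 = 2.
Row 2 already has 1, which forces r2c1 = 2.
Column 1 already has 2, so r3c1 = 3.
Column 2 already has 3, leaving r3c2 = 2.
Column 3 now contains 2; hence r3c3 = 1.

1 3 2 / 2 1 3 / 3 2 1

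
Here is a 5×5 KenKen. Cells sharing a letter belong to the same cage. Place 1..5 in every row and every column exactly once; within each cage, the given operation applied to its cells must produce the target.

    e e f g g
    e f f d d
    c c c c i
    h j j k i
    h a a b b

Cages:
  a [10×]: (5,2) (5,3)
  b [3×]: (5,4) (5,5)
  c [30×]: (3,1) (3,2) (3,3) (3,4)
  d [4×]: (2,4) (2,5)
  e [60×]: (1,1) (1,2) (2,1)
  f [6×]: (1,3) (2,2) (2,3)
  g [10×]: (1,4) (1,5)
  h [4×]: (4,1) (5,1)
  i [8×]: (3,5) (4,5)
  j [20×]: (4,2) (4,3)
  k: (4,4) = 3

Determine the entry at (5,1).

Cage k is given, leaving (4,4) = 3.
Column 4 now contains 3, so (5,4) = 1.
1 is placed in row 5; hence (5,5) = 3.
1 is placed in column 4, so (2,4) = 4.
Cage d needs two cells with product 4, leaving (2,5) = 1.
The two cells of cage h must have product 4; hence (4,1) = 1.
1 is placed in row 5, so (5,1) = 4.
Cage e needs product 60; hence (1,2) = 4.
The 3 cells of cage f must have product 6, which forces (1,3) = 1.
Column 2 already has 4, leaving (4,2) = 5.
5 is placed in row 4, so (4,3) = 4.
Row 4 now contains 4; hence (4,5) = 2.
Column 2 already has 5, which forces (5,2) = 2.
2 is placed in row 5, so (5,3) = 5.
Cage g's pair has product 10, which forces (1,4) = 2.
2 is placed in column 5, so (1,5) = 5.
2 is placed in column 2, leaving (2,2) = 3.
Cage f has product 6; hence (2,3) = 2.
Cage c needs product 30, which forces (3,2) = 1.
Column 3 now contains 2, which forces (3,3) = 3.
Column 4 already has 2, leaving (3,4) = 5.
2 is placed in column 5; hence (3,5) = 4.
Row 1 already has 5; hence (1,1) = 3.
Row 2 already has 3, so (2,1) = 5.
Row 3 now contains 5, which forces (3,1) = 2.
Completed grid: 3 4 1 2 5 / 5 3 2 4 1 / 2 1 3 5 4 / 1 5 4 3 2 / 4 2 5 1 3.

4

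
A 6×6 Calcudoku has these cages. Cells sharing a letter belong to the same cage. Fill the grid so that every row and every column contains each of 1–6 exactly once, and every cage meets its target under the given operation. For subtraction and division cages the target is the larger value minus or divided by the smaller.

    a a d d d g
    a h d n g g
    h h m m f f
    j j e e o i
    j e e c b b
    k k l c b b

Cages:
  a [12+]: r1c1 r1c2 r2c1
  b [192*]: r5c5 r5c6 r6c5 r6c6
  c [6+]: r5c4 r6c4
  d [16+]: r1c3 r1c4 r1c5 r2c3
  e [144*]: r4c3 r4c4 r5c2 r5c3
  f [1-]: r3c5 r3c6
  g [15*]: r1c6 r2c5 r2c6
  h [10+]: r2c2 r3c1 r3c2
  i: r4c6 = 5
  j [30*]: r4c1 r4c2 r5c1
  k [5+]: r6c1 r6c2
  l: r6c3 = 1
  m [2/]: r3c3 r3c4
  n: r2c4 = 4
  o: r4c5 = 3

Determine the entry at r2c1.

Cage n is a single given cell, so r2c4 = 4.
Cage o is a single given cell, leaving r4c5 = 3.
Cage i is given, leaving r4c6 = 5.
L is a freebie, leaving r6c3 = 1.
Cage g needs product 15; hence r2c5 = 5.
Cage j has product 30, so r5c1 = 5.
Cage c's pair has sum 6, so r5c4 = 1.
Cage c needs two cells with sum 6, so r6c4 = 5.
In row 3, 5 can only go at r3c2, so r3c2 = 5.
In row 1, 5 can only go at r1c3, so r1c3 = 5.
Row 1 needs a 1, and only r1c6 is open for it.
1 is placed in column 6, so r2c6 = 3.
Column 6 already has 3, so r3c6 = 2.
Cage d needs sum 16, leaving r1c4 = 3.
3 is placed in column 4, which forces r3c4 = 6.
The two cells of cage f must have difference 1, which forces r3c5 = 1.
6 is placed in column 4, which forces r4c4 = 2.
Row 3 now contains 6, so r3c3 = 3.
Cage h needs sum 10, which forces r2c2 = 1.
Row 3 now contains 3, leaving r3c1 = 4.
Column 2 now contains 1, so r4c2 = 6.
6 is placed in row 4, which forces r4c3 = 4.
6 is placed in column 2, leaving r5c2 = 3.
Column 2 now contains 3, leaving r6c2 = 2.
Row 6 now contains 2, so r6c5 = 4.
Row 6 already has 4, so r6c6 = 6.
Column 2 already has 2, so r1c2 = 4.
6 is placed in row 4, which forces r4c1 = 1.
The 4 cells of cage e must have product 144; hence r5c3 = 6.
4 is placed in column 5, so r5c5 = 2.
Column 6 now contains 6, leaving r5c6 = 4.
Row 6 now contains 2, which forces r6c1 = 3.
Column 5 now contains 2; hence r1c5 = 6.
Column 3 now contains 6; hence r2c3 = 2.
Row 1 now contains 6, so r1c1 = 2.
2 is placed in row 2, leaving r2c1 = 6.
The full grid is 2 4 5 3 6 1 / 6 1 2 4 5 3 / 4 5 3 6 1 2 / 1 6 4 2 3 5 / 5 3 6 1 2 4 / 3 2 1 5 4 6.

6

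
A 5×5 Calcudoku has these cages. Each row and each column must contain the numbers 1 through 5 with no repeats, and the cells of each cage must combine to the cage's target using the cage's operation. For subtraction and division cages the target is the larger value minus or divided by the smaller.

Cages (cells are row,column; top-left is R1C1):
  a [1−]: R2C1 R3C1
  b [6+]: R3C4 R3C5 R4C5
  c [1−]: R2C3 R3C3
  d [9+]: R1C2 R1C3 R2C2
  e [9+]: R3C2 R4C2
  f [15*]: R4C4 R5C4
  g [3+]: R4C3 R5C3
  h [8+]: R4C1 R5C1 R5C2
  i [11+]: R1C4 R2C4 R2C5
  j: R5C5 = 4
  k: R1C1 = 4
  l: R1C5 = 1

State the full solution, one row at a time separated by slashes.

Cage k is given, which forces R1C1 = 4.
Cage l is a single given cell, which forces R1C5 = 1.
J is a freebie, which forces R5C5 = 4.
Cage b has sum 6, so R3C4 = 1.
In row 4, 4 can only go at R4C2, so R4C2 = 4.
Column 2 already has 4, leaving R3C2 = 5.
5 is placed in column 2; hence R1C2 = 3.
Cage d has sum 9, leaving R1C3 = 5.
5 is placed in row 1; hence R1C4 = 2.
The 3 cells of cage d must have sum 9, leaving R2C2 = 1.
1 is placed in column 2; hence R5C2 = 2.
2 is placed in row 5, which forces R5C3 = 1.
Cage i has sum 11; hence R2C4 = 4.
The 3 cells of cage i must have sum 11, which forces R2C5 = 5.
Cage h needs sum 8, so R4C1 = 1.
Column 3 now contains 1; hence R4C3 = 2.
Row 4 already has 2, leaving R4C5 = 3.
Row 5 now contains 1, which forces R5C1 = 5.
Row 5 already has 5, so R5C4 = 3.
2 is placed in column 3, leaving R2C3 = 3.
Cage c needs two cells with difference 1, which forces R3C3 = 4.
Column 5 now contains 3, so R3C5 = 2.
Row 4 now contains 3; hence R4C4 = 5.
Row 2 now contains 3, so R2C1 = 2.
Row 3 already has 2, which forces R3C1 = 3.

4 3 5 2 1 / 2 1 3 4 5 / 3 5 4 1 2 / 1 4 2 5 3 / 5 2 1 3 4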